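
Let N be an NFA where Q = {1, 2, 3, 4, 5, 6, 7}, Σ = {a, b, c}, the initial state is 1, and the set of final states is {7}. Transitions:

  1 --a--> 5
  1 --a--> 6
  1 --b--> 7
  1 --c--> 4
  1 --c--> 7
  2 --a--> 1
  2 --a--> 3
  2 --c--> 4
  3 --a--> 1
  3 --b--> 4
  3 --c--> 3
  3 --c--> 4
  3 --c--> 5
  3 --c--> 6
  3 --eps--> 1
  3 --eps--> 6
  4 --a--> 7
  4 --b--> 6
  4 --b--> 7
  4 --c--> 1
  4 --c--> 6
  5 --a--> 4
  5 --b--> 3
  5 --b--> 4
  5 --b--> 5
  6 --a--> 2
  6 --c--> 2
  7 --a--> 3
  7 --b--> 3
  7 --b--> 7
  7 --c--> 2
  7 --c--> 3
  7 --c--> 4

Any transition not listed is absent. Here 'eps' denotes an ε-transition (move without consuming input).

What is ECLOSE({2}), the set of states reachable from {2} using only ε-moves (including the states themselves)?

{2}

Begin with {2}.
No ε-moves leave this set, so the closure equals the set itself.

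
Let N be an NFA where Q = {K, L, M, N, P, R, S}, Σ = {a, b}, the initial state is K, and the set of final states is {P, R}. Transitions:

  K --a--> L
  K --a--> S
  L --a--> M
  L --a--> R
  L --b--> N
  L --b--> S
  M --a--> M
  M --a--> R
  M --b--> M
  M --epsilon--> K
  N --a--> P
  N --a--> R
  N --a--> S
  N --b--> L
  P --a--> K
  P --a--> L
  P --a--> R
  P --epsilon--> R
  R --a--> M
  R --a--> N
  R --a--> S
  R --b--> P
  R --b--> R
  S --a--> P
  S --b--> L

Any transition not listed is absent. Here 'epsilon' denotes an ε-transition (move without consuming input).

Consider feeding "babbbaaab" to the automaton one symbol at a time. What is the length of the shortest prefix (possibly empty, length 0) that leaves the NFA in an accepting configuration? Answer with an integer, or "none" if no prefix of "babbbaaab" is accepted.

Start in {K}.
Read 'b': {K} → ∅.
The set is empty and remains empty for the remaining 8 symbols.
No reachable set along the way intersects F.

none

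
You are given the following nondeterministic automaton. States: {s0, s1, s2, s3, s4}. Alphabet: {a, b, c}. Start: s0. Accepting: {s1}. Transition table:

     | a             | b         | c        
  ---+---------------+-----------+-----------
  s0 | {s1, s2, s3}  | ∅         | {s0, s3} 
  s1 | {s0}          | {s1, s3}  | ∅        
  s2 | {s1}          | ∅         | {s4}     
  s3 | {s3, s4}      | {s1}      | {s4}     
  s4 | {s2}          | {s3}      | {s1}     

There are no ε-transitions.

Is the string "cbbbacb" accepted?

Yes

Start in {s0}.
Read 'c': {s0} → {s0, s3}.
Read 'b': {s0, s3} → {s1}.
Read 'b': {s1} → {s1, s3}.
Read 'b': {s1, s3} → {s1, s3}.
Read 'a': {s1, s3} → {s0, s3, s4}.
Read 'c': {s0, s3, s4} → {s0, s1, s3, s4}.
Read 'b': {s0, s1, s3, s4} → {s1, s3}.
The final set {s1, s3} contains the accepting state s1.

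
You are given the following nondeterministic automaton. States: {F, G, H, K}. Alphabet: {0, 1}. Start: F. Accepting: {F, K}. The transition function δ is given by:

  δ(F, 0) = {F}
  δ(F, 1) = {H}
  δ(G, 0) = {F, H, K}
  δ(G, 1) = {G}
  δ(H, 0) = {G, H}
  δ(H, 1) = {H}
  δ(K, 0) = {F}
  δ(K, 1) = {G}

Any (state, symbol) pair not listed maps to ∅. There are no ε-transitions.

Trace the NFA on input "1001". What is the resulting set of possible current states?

Start in {F}.
Read '1': F→{H}; now {H}.
Read '0': H→{G, H}; now {G, H}.
Read '0': G→{F, H, K}, H→{G, H}; now {F, G, H, K}.
Read '1': F→{H}, G→{G}, H→{H}, K→{G}; now {G, H}.

{G, H}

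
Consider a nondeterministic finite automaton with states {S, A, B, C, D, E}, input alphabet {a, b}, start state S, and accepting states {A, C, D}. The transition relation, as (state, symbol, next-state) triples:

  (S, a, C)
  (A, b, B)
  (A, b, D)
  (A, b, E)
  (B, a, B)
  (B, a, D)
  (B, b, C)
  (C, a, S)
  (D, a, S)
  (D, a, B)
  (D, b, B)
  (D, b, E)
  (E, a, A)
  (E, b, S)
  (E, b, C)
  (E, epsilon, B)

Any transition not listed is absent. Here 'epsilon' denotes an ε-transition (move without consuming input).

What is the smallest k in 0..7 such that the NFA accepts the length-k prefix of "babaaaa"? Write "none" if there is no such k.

none

Start in {S}.
Read 'b': {S} → ∅.
The set is empty and remains empty for the remaining 6 symbols.
No reachable set along the way intersects F.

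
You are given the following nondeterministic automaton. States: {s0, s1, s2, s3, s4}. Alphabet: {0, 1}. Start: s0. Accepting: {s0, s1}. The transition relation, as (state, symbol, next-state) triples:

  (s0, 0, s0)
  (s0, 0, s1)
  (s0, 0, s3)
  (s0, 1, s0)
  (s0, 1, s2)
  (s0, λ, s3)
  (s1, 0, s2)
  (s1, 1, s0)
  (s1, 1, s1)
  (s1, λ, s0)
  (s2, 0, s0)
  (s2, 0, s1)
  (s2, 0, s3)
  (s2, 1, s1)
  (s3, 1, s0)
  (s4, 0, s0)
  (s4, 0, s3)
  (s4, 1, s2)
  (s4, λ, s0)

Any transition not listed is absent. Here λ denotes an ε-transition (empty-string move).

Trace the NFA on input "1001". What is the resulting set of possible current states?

Start: ε-closure({s0}) = {s0, s3}.
Read '1': {s0, s3} → {s0, s2, s3}.
Read '0': {s0, s2, s3} → {s0, s1, s3}.
Read '0': {s0, s1, s3} → {s0, s1, s2, s3}.
Read '1': {s0, s1, s2, s3} → {s0, s1, s2, s3}.

{s0, s1, s2, s3}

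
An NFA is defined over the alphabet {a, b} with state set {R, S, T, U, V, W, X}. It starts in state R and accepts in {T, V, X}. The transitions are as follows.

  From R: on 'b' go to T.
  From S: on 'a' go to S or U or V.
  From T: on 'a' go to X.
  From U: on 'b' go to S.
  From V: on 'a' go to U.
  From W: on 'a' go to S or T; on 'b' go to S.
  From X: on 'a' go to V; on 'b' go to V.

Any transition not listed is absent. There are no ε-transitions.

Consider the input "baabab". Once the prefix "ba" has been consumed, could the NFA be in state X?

Start in {R}.
Read 'b': R→{T}; now {T}.
Read 'a': T→{X}; now {X}.
State X is in {X}.

Yes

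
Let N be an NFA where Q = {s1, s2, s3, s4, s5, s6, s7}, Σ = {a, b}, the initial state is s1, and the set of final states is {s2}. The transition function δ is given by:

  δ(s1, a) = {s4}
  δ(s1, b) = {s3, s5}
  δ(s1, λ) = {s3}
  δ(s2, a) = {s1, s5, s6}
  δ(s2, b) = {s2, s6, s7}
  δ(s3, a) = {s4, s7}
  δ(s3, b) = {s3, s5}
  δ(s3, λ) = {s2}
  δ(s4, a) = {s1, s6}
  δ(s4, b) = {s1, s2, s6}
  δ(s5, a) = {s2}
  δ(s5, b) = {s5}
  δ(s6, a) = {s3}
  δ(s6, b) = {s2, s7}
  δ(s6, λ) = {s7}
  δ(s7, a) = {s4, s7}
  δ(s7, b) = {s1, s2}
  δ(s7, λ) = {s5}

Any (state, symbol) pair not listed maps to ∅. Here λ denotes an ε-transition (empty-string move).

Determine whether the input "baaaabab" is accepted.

Start: ε-closure({s1}) = {s1, s2, s3}.
Read 'b': s1→{s3, s5}, s2→{s2, s6, s7}, s3→{s3, s5}; now {s2, s3, s5, s6, s7}.
Read 'a': s2→{s1, s5, s6}, s3→{s4, s7}, s5→{s2}, s6→{s3}, s7→{s4, s7}; now {s1, s2, s3, s4, s5, s6, s7}.
Read 'a': s1→{s4}, s2→{s1, s5, s6}, s3→{s4, s7}, s4→{s1, s6}, s5→{s2}, s6→{s3}, s7→{s4, s7}; now {s1, s2, s3, s4, s5, s6, s7}.
Read 'a': s1→{s4}, s2→{s1, s5, s6}, s3→{s4, s7}, s4→{s1, s6}, s5→{s2}, s6→{s3}, s7→{s4, s7}; now {s1, s2, s3, s4, s5, s6, s7}.
Read 'a': s1→{s4}, s2→{s1, s5, s6}, s3→{s4, s7}, s4→{s1, s6}, s5→{s2}, s6→{s3}, s7→{s4, s7}; now {s1, s2, s3, s4, s5, s6, s7}.
Read 'b': s1→{s3, s5}, s2→{s2, s6, s7}, s3→{s3, s5}, s4→{s1, s2, s6}, s5→{s5}, s6→{s2, s7}, s7→{s1, s2}; now {s1, s2, s3, s5, s6, s7}.
Read 'a': s1→{s4}, s2→{s1, s5, s6}, s3→{s4, s7}, s5→{s2}, s6→{s3}, s7→{s4, s7}; now {s1, s2, s3, s4, s5, s6, s7}.
Read 'b': s1→{s3, s5}, s2→{s2, s6, s7}, s3→{s3, s5}, s4→{s1, s2, s6}, s5→{s5}, s6→{s2, s7}, s7→{s1, s2}; now {s1, s2, s3, s5, s6, s7}.
The final set {s1, s2, s3, s5, s6, s7} contains the accepting state s2.

Yes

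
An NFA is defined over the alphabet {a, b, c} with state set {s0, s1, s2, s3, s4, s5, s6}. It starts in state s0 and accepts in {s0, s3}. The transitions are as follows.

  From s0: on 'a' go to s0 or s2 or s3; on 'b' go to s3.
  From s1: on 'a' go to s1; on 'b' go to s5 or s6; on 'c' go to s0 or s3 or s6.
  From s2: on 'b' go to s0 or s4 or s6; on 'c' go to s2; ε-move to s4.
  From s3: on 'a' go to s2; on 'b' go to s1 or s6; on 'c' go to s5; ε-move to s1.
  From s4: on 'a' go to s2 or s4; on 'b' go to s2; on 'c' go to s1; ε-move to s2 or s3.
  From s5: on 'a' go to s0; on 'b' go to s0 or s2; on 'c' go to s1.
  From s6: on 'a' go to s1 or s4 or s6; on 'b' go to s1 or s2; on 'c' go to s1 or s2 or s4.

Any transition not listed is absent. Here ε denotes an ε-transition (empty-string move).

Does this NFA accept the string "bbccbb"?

Yes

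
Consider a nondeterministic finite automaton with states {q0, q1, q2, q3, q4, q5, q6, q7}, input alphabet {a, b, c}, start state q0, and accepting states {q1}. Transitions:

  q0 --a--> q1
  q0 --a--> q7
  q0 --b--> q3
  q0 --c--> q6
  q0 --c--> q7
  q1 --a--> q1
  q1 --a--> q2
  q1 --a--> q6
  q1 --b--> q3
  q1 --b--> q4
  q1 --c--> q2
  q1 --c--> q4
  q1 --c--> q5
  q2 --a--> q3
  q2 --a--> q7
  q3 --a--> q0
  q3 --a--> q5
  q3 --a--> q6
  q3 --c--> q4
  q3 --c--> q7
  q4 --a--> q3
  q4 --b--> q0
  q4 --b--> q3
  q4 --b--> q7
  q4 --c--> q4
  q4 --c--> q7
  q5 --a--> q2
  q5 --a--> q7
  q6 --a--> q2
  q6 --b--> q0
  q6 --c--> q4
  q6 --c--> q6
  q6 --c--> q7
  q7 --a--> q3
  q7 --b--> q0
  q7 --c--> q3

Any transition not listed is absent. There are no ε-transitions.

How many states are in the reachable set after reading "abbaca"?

6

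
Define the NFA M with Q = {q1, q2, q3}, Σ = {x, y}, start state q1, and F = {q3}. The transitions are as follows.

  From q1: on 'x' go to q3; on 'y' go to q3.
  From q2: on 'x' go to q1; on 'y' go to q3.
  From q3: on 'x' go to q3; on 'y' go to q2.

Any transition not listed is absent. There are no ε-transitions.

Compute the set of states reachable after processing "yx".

Start in {q1}.
Read 'y': {q1} → {q3}.
Read 'x': {q3} → {q3}.

{q3}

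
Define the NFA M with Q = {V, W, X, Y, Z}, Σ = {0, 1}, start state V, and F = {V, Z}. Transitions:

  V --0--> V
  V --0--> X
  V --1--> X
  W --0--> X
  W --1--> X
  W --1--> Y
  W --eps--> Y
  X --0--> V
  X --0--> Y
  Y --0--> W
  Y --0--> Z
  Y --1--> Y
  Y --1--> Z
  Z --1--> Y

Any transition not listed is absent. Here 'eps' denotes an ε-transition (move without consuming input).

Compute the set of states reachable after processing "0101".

Start in {V}.
Read '0': {V} → {V, X}.
Read '1': {V, X} → {X}.
Read '0': {X} → {V, Y}.
Read '1': {V, Y} → {X, Y, Z}.

{X, Y, Z}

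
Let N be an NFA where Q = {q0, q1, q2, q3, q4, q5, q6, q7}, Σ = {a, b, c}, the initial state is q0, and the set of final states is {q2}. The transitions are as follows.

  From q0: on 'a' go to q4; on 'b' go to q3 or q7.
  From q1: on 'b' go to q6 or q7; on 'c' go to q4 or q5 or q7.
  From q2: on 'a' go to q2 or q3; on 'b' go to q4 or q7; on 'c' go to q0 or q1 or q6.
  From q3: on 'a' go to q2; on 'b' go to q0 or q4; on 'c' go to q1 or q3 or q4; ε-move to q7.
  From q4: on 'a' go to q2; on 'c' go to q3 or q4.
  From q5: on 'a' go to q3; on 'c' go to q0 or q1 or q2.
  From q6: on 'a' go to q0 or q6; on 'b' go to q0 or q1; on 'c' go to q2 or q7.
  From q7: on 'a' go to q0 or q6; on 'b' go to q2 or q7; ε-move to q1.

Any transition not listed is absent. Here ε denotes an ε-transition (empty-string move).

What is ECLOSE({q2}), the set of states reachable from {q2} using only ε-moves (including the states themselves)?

Begin with {q2}.
No ε-moves leave this set, so the closure equals the set itself.

{q2}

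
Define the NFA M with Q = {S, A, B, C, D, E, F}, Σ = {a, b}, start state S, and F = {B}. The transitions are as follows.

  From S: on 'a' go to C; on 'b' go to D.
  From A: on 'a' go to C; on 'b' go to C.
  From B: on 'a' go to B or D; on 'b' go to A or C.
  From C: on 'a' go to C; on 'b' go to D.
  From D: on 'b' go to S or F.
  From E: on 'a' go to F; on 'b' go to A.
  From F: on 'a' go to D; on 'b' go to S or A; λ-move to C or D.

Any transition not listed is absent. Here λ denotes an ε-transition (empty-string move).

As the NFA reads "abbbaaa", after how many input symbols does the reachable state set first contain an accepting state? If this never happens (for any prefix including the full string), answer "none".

none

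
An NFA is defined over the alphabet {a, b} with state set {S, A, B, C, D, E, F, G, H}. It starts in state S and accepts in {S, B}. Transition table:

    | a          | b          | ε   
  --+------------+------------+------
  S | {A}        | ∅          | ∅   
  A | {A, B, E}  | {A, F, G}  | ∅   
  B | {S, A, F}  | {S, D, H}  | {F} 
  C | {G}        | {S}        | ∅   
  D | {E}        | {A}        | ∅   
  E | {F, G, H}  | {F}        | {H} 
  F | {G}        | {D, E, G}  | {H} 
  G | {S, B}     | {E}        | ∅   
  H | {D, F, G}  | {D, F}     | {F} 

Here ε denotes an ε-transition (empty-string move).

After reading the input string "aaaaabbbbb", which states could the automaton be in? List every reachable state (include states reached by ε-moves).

Start in {S}.
Read 'a': S→{A}; now {A}.
Read 'a': A→{A, B, E}; union {A, B, E}; ε-closure = {A, B, E, F, H}.
Read 'a': A→{A, B, E}, B→{S, A, F}, E→{F, G, H}, F→{G}, H→{D, F, G}; now {S, A, B, D, E, F, G, H}.
Read 'a': S→{A}, A→{A, B, E}, B→{S, A, F}, D→{E}, E→{F, G, H}, F→{G}, G→{S, B}, H→{D, F, G}; now {S, A, B, D, E, F, G, H}.
Read 'a': S→{A}, A→{A, B, E}, B→{S, A, F}, D→{E}, E→{F, G, H}, F→{G}, G→{S, B}, H→{D, F, G}; now {S, A, B, D, E, F, G, H}.
Read 'b': S→∅, A→{A, F, G}, B→{S, D, H}, D→{A}, E→{F}, F→{D, E, G}, G→{E}, H→{D, F}; now {S, A, D, E, F, G, H}.
Read 'b': S→∅, A→{A, F, G}, D→{A}, E→{F}, F→{D, E, G}, G→{E}, H→{D, F}; union {A, D, E, F, G}; ε-closure = {A, D, E, F, G, H}.
Read 'b': A→{A, F, G}, D→{A}, E→{F}, F→{D, E, G}, G→{E}, H→{D, F}; union {A, D, E, F, G}; ε-closure = {A, D, E, F, G, H}.
Read 'b': A→{A, F, G}, D→{A}, E→{F}, F→{D, E, G}, G→{E}, H→{D, F}; union {A, D, E, F, G}; ε-closure = {A, D, E, F, G, H}.
Read 'b': A→{A, F, G}, D→{A}, E→{F}, F→{D, E, G}, G→{E}, H→{D, F}; union {A, D, E, F, G}; ε-closure = {A, D, E, F, G, H}.

{A, D, E, F, G, H}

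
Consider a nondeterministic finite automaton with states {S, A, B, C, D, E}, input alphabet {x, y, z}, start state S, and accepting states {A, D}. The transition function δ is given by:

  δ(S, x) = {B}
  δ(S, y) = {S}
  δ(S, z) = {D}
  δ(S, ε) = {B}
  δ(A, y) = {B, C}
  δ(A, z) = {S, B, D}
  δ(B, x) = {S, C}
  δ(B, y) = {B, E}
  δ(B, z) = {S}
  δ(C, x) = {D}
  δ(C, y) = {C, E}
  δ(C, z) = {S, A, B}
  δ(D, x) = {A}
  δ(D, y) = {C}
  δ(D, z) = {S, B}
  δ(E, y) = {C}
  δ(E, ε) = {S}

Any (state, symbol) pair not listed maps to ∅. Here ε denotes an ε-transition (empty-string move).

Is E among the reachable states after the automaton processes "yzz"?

No

Start: ε-closure({S}) = {S, B}.
Read 'y': {S, B} → {S, B, E}.
Read 'z': {S, B, E} → {S, B, D}.
Read 'z': {S, B, D} → {S, B, D}.
State E is not in {S, B, D}.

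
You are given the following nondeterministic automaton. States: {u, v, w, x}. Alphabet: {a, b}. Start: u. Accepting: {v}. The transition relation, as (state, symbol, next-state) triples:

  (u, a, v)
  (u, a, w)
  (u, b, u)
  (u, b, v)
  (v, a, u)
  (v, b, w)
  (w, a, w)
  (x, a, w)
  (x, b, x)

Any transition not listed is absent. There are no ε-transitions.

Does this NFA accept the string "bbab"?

Start in {u}.
Read 'b': u→{u, v}; now {u, v}.
Read 'b': u→{u, v}, v→{w}; now {u, v, w}.
Read 'a': u→{v, w}, v→{u}, w→{w}; now {u, v, w}.
Read 'b': u→{u, v}, v→{w}, w→∅; now {u, v, w}.
The final set {u, v, w} contains the accepting state v.

Yes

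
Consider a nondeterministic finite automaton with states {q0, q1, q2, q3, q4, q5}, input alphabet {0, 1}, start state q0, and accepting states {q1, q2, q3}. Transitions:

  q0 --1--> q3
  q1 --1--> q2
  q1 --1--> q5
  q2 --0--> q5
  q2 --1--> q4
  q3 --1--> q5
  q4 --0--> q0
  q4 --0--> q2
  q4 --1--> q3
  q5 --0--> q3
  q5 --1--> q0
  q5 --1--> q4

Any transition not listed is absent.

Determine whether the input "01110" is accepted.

No

Start in {q0}.
Read '0': q0→∅; now ∅.
The set is empty and remains empty for the remaining 4 symbols.
The final set ∅ contains no accepting state.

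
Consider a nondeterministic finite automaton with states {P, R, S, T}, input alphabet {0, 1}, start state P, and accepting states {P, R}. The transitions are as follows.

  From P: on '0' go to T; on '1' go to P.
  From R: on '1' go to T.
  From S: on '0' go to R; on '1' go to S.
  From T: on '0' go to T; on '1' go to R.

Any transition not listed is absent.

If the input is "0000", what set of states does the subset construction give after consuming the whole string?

{T}

Start in {P}.
Read '0': {P} → {T}.
Read '0': {T} → {T}.
Read '0': {T} → {T}.
Read '0': {T} → {T}.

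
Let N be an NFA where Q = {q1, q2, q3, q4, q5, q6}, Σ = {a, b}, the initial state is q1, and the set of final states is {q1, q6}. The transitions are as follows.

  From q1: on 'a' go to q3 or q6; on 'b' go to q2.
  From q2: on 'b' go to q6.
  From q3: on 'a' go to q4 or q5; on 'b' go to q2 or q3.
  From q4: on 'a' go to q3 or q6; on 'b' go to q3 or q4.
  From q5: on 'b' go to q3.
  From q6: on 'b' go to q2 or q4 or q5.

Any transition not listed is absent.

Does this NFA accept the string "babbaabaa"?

No

Start in {q1}.
Read 'b': {q1} → {q2}.
Read 'a': {q2} → ∅.
The set is empty and remains empty for the remaining 7 symbols.
The final set ∅ contains no accepting state.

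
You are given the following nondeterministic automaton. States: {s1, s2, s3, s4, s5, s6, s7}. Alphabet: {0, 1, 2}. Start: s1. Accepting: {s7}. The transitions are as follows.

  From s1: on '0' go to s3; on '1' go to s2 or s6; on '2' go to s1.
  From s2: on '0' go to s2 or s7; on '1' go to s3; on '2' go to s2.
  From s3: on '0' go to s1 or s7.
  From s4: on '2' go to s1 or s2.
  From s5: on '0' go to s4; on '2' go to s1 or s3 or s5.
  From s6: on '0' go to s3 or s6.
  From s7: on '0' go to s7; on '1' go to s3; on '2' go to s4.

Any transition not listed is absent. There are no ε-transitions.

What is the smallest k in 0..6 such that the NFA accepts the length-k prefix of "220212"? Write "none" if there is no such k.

none

Start in {s1}.
Read '2': {s1} → {s1}.
Read '2': {s1} → {s1}.
Read '0': {s1} → {s3}.
Read '2': {s3} → ∅.
The set is empty and remains empty for the remaining 2 symbols.
No reachable set along the way intersects F.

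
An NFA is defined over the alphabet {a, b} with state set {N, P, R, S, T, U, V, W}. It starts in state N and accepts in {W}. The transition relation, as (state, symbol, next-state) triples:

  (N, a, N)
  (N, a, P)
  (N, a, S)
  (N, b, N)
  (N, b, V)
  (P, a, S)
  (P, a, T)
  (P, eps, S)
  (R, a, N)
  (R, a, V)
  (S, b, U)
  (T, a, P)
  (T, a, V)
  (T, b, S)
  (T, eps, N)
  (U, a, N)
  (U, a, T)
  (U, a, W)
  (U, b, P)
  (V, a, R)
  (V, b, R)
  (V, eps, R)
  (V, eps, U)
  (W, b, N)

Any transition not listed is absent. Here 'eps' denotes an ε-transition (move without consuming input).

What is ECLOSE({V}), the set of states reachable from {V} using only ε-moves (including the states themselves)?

Begin with {V}.
ε-move V → R; add R.
ε-move V → U; add U.

{R, U, V}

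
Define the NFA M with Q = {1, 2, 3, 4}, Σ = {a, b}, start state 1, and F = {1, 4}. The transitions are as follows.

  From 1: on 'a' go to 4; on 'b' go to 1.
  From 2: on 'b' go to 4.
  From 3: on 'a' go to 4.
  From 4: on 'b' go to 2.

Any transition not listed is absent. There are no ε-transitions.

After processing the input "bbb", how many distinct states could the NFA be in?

1

Start in {1}.
Read 'b': 1→{1}; now {1}.
Read 'b': 1→{1}; now {1}.
Read 'b': 1→{1}; now {1}.
That set has 1 state.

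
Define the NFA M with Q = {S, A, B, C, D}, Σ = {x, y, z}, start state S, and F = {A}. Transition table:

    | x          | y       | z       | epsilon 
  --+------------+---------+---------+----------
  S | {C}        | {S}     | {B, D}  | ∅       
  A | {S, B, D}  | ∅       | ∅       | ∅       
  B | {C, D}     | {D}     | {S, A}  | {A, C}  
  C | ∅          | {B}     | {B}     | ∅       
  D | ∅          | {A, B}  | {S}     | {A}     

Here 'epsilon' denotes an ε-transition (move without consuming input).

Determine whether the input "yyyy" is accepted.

Start in {S}.
Read 'y': S→{S}; now {S}.
Read 'y': S→{S}; now {S}.
Read 'y': S→{S}; now {S}.
Read 'y': S→{S}; now {S}.
The final set {S} contains no accepting state.

No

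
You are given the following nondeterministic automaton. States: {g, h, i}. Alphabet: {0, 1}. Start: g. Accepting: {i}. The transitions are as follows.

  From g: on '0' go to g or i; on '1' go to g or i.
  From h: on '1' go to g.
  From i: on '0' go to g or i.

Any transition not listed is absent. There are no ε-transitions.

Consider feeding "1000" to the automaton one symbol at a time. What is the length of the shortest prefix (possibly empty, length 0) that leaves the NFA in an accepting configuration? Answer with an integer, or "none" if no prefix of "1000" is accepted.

1

Start in {g}.
Read '1': g→{g, i}; now {g, i}.
None of the earlier sets intersect F, but {g, i} does.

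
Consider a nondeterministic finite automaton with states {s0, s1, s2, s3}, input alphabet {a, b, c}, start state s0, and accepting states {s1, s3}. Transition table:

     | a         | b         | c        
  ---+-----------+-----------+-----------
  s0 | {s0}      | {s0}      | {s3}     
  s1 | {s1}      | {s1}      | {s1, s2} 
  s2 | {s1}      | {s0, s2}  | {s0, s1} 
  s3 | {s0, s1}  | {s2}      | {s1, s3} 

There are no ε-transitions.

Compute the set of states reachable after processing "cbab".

{s1}

Start in {s0}.
Read 'c': s0→{s3}; now {s3}.
Read 'b': s3→{s2}; now {s2}.
Read 'a': s2→{s1}; now {s1}.
Read 'b': s1→{s1}; now {s1}.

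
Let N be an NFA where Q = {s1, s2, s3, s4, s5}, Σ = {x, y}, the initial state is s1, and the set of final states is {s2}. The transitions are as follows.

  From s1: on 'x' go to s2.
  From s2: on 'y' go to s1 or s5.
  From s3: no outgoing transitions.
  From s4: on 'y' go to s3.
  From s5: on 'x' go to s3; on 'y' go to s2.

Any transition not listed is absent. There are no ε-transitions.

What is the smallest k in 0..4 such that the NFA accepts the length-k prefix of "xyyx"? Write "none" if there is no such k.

1

Start in {s1}.
Read 'x': s1→{s2}; now {s2}.
None of the earlier sets intersect F, but {s2} does.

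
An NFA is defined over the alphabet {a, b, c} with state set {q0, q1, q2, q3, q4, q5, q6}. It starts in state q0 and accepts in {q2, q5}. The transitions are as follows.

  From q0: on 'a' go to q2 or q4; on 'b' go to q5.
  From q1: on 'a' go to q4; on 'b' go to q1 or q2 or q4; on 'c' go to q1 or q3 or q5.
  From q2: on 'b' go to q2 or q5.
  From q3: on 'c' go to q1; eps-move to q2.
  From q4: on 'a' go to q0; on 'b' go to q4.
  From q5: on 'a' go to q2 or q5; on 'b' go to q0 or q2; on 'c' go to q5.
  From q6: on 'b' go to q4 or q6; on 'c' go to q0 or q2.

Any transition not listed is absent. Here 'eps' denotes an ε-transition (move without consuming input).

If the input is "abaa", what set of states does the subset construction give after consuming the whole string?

{q2, q4, q5}

Start in {q0}.
Read 'a': q0→{q2, q4}; now {q2, q4}.
Read 'b': q2→{q2, q5}, q4→{q4}; now {q2, q4, q5}.
Read 'a': q2→∅, q4→{q0}, q5→{q2, q5}; now {q0, q2, q5}.
Read 'a': q0→{q2, q4}, q2→∅, q5→{q2, q5}; now {q2, q4, q5}.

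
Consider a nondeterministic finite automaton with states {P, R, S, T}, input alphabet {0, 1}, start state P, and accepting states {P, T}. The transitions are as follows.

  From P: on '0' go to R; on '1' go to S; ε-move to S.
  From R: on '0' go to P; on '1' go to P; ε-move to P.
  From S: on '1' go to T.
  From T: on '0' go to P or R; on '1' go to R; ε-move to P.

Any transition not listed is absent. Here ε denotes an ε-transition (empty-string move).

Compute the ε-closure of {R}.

{P, R, S}

Begin with {R}.
ε-move R → P; add P.
ε-move P → S; add S.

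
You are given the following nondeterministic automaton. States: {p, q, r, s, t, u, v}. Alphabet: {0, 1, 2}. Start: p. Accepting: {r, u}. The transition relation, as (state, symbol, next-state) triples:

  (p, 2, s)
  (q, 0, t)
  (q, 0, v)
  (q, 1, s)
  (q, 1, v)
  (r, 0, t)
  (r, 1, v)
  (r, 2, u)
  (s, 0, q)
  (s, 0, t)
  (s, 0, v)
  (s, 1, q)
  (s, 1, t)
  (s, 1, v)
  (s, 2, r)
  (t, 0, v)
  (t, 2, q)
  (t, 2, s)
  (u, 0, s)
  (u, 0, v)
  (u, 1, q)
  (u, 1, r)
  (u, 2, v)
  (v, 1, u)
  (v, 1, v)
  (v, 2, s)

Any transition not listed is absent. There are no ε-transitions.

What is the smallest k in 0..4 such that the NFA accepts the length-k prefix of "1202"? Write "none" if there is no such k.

none

Start in {p}.
Read '1': {p} → ∅.
The set is empty and remains empty for the remaining 3 symbols.
No reachable set along the way intersects F.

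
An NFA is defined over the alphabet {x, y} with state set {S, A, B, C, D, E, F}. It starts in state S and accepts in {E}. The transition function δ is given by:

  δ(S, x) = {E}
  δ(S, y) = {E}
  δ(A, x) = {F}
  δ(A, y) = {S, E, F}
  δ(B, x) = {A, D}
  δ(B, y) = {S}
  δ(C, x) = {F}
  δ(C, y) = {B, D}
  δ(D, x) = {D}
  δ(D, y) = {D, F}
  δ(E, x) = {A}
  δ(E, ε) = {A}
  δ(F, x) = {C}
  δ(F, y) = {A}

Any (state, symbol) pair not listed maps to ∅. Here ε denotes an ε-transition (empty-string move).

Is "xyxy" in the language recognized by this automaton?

Start in {S}.
Read 'x': S→{E}; union {E}; ε-closure = {A, E}.
Read 'y': A→{S, E, F}, E→∅; union {S, E, F}; ε-closure = {S, A, E, F}.
Read 'x': S→{E}, A→{F}, E→{A}, F→{C}; now {A, C, E, F}.
Read 'y': A→{S, E, F}, C→{B, D}, E→∅, F→{A}; now {S, A, B, D, E, F}.
The final set {S, A, B, D, E, F} contains the accepting state E.

Yes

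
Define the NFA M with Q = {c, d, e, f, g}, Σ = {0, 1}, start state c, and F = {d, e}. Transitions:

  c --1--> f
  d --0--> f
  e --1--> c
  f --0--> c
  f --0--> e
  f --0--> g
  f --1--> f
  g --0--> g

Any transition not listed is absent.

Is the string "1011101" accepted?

Start in {c}.
Read '1': c→{f}; now {f}.
Read '0': f→{c, e, g}; now {c, e, g}.
Read '1': c→{f}, e→{c}, g→∅; now {c, f}.
Read '1': c→{f}, f→{f}; now {f}.
Read '1': f→{f}; now {f}.
Read '0': f→{c, e, g}; now {c, e, g}.
Read '1': c→{f}, e→{c}, g→∅; now {c, f}.
The final set {c, f} contains no accepting state.

No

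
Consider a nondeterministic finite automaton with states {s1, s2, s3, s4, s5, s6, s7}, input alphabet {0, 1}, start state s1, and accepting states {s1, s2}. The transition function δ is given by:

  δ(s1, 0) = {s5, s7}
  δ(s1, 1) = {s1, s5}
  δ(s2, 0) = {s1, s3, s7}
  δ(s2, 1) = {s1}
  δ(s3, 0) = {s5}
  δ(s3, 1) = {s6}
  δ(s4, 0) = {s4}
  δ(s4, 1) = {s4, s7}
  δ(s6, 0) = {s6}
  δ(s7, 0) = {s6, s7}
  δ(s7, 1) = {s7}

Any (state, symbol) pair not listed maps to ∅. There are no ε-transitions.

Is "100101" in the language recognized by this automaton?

No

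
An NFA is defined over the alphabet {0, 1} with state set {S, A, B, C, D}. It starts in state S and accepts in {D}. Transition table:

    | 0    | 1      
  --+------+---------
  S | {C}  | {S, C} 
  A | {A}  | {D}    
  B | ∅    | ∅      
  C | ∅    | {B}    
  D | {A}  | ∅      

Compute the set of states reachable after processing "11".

Start in {S}.
Read '1': S→{S, C}; now {S, C}.
Read '1': S→{S, C}, C→{B}; now {S, B, C}.

{S, B, C}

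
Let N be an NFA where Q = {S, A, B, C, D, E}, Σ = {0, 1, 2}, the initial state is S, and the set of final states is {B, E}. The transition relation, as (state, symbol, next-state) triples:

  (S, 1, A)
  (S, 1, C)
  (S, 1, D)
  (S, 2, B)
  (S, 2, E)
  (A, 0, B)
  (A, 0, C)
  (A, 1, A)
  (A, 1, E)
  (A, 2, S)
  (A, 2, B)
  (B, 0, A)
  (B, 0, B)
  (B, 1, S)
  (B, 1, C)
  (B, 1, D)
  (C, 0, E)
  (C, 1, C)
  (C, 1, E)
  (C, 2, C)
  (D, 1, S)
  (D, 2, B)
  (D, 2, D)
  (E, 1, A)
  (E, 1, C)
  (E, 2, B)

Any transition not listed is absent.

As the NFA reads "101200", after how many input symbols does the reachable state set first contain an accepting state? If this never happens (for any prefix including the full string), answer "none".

2

Start in {S}.
Read '1': S→{A, C, D}; now {A, C, D}.
Read '0': A→{B, C}, C→{E}, D→∅; now {B, C, E}.
None of the earlier sets intersect F, but {B, C, E} does.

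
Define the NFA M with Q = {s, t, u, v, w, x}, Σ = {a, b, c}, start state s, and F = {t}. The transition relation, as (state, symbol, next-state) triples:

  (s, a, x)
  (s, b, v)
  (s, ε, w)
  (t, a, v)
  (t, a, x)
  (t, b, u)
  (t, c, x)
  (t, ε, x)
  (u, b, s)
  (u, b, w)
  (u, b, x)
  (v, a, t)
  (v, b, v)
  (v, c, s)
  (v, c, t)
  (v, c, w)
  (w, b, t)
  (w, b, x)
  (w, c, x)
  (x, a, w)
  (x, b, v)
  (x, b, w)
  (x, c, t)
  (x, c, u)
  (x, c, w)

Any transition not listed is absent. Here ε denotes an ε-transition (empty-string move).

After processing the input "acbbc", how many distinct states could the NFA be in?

5

Start: ε-closure({s}) = {s, w}.
Read 'a': s→{x}, w→∅; now {x}.
Read 'c': x→{t, u, w}; union {t, u, w}; ε-closure = {t, u, w, x}.
Read 'b': t→{u}, u→{s, w, x}, w→{t, x}, x→{v, w}; now {s, t, u, v, w, x}.
Read 'b': s→{v}, t→{u}, u→{s, w, x}, v→{v}, w→{t, x}, x→{v, w}; now {s, t, u, v, w, x}.
Read 'c': s→∅, t→{x}, u→∅, v→{s, t, w}, w→{x}, x→{t, u, w}; now {s, t, u, w, x}.
That set has 5 states.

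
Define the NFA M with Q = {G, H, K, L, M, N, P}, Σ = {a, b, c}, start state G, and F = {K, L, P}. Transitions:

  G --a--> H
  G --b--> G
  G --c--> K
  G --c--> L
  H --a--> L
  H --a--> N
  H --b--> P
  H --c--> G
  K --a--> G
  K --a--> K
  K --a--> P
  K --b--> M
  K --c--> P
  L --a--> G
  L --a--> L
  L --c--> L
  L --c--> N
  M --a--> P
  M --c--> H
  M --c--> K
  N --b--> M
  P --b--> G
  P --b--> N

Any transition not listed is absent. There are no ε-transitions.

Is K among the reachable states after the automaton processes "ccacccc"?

Start in {G}.
Read 'c': G→{K, L}; now {K, L}.
Read 'c': K→{P}, L→{L, N}; now {L, N, P}.
Read 'a': L→{G, L}, N→∅, P→∅; now {G, L}.
Read 'c': G→{K, L}, L→{L, N}; now {K, L, N}.
Read 'c': K→{P}, L→{L, N}, N→∅; now {L, N, P}.
Read 'c': L→{L, N}, N→∅, P→∅; now {L, N}.
Read 'c': L→{L, N}, N→∅; now {L, N}.
State K is not in {L, N}.

No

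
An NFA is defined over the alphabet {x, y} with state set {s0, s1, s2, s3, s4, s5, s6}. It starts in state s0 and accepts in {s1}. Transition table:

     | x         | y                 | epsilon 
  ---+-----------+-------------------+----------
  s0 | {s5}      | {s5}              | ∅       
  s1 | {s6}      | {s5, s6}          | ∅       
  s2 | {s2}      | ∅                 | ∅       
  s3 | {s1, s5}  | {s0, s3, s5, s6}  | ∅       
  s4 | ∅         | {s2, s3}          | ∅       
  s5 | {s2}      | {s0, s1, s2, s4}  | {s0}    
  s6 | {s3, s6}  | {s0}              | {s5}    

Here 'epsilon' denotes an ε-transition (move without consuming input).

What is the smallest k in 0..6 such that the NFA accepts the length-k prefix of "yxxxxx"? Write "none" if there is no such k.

Start in {s0}.
Read 'y': s0→{s5}; union {s5}; ε-closure = {s0, s5}.
Read 'x': s0→{s5}, s5→{s2}; union {s2, s5}; ε-closure = {s0, s2, s5}.
Read 'x': s0→{s5}, s2→{s2}, s5→{s2}; union {s2, s5}; ε-closure = {s0, s2, s5}.
Read 'x': s0→{s5}, s2→{s2}, s5→{s2}; union {s2, s5}; ε-closure = {s0, s2, s5}.
Read 'x': s0→{s5}, s2→{s2}, s5→{s2}; union {s2, s5}; ε-closure = {s0, s2, s5}.
Read 'x': s0→{s5}, s2→{s2}, s5→{s2}; union {s2, s5}; ε-closure = {s0, s2, s5}.
No reachable set along the way intersects F.

none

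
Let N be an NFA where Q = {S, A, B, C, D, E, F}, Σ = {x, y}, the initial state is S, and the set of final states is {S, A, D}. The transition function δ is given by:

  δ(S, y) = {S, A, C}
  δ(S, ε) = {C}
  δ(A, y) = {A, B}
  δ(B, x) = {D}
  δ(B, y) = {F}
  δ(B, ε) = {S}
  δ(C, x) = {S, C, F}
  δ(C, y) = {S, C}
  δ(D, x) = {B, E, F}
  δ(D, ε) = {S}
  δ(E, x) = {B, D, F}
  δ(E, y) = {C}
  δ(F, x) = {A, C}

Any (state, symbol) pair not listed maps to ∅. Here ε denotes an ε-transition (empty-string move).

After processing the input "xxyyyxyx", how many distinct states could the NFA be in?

4

Start: ε-closure({S}) = {S, C}.
Read 'x': S→∅, C→{S, C, F}; now {S, C, F}.
Read 'x': S→∅, C→{S, C, F}, F→{A, C}; now {S, A, C, F}.
Read 'y': S→{S, A, C}, A→{A, B}, C→{S, C}, F→∅; now {S, A, B, C}.
Read 'y': S→{S, A, C}, A→{A, B}, B→{F}, C→{S, C}; now {S, A, B, C, F}.
Read 'y': S→{S, A, C}, A→{A, B}, B→{F}, C→{S, C}, F→∅; now {S, A, B, C, F}.
Read 'x': S→∅, A→∅, B→{D}, C→{S, C, F}, F→{A, C}; now {S, A, C, D, F}.
Read 'y': S→{S, A, C}, A→{A, B}, C→{S, C}, D→∅, F→∅; now {S, A, B, C}.
Read 'x': S→∅, A→∅, B→{D}, C→{S, C, F}; now {S, C, D, F}.
That set has 4 states.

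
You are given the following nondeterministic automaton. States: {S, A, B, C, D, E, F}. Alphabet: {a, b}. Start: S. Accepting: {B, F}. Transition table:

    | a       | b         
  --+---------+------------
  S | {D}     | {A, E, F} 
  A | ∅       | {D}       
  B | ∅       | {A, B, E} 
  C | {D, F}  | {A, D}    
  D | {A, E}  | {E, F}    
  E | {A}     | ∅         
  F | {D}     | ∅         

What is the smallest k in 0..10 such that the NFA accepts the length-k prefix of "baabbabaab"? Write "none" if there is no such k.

1

Start in {S}.
Read 'b': {S} → {A, E, F}.
None of the earlier sets intersect F, but {A, E, F} does.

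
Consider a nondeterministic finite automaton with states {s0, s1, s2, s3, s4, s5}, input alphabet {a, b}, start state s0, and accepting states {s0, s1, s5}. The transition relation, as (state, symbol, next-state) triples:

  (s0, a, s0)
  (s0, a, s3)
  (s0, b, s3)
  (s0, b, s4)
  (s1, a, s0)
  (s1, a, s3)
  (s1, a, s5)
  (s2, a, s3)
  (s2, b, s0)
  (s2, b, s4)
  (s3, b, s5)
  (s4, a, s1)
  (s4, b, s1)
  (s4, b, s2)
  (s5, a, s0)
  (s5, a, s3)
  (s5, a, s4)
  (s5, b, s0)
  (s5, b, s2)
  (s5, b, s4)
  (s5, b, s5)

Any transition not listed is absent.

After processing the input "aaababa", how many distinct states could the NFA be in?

Start in {s0}.
Read 'a': {s0} → {s0, s3}.
Read 'a': {s0, s3} → {s0, s3}.
Read 'a': {s0, s3} → {s0, s3}.
Read 'b': {s0, s3} → {s3, s4, s5}.
Read 'a': {s3, s4, s5} → {s0, s1, s3, s4}.
Read 'b': {s0, s1, s3, s4} → {s1, s2, s3, s4, s5}.
Read 'a': {s1, s2, s3, s4, s5} → {s0, s1, s3, s4, s5}.
That set has 5 states.

5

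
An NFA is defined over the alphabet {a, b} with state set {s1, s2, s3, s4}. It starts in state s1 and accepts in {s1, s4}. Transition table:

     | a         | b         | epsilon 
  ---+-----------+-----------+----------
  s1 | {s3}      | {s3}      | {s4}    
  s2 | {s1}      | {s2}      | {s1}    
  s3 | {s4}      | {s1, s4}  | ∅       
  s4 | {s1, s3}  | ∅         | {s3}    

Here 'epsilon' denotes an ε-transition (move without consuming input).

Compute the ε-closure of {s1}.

Begin with {s1}.
ε-move s1 → s4; add s4.
ε-move s4 → s3; add s3.

{s1, s3, s4}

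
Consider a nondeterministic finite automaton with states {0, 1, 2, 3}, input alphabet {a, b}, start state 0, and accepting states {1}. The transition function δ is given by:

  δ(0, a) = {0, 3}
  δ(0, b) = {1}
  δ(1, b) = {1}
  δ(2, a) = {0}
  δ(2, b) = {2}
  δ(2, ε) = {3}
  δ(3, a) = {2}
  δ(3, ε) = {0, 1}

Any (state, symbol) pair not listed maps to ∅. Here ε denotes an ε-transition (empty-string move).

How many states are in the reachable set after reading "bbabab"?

Start in {0}.
Read 'b': 0→{1}; now {1}.
Read 'b': 1→{1}; now {1}.
Read 'a': 1→∅; now ∅.
The set is empty and remains empty for the remaining 3 symbols.
That set has 0 states.

0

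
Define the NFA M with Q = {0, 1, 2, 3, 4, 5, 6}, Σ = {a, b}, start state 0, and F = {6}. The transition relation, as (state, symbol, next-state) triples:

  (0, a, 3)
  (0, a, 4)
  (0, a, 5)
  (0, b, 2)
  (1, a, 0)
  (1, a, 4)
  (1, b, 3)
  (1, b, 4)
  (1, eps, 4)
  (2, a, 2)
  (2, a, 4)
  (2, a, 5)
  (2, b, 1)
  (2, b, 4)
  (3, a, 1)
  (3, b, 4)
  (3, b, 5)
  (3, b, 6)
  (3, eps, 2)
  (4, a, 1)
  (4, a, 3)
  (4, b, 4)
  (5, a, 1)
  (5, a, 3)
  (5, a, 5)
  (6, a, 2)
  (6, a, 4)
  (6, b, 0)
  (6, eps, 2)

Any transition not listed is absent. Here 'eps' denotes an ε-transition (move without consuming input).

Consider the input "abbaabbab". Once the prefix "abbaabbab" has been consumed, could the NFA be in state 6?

Yes

Start in {0}.
Read 'a': 0→{3, 4, 5}; union {3, 4, 5}; ε-closure = {2, 3, 4, 5}.
Read 'b': 2→{1, 4}, 3→{4, 5, 6}, 4→{4}, 5→∅; union {1, 4, 5, 6}; ε-closure = {1, 2, 4, 5, 6}.
Read 'b': 1→{3, 4}, 2→{1, 4}, 4→{4}, 5→∅, 6→{0}; union {0, 1, 3, 4}; ε-closure = {0, 1, 2, 3, 4}.
Read 'a': 0→{3, 4, 5}, 1→{0, 4}, 2→{2, 4, 5}, 3→{1}, 4→{1, 3}; now {0, 1, 2, 3, 4, 5}.
Read 'a': 0→{3, 4, 5}, 1→{0, 4}, 2→{2, 4, 5}, 3→{1}, 4→{1, 3}, 5→{1, 3, 5}; now {0, 1, 2, 3, 4, 5}.
Read 'b': 0→{2}, 1→{3, 4}, 2→{1, 4}, 3→{4, 5, 6}, 4→{4}, 5→∅; now {1, 2, 3, 4, 5, 6}.
Read 'b': 1→{3, 4}, 2→{1, 4}, 3→{4, 5, 6}, 4→{4}, 5→∅, 6→{0}; union {0, 1, 3, 4, 5, 6}; ε-closure = {0, 1, 2, 3, 4, 5, 6}.
Read 'a': 0→{3, 4, 5}, 1→{0, 4}, 2→{2, 4, 5}, 3→{1}, 4→{1, 3}, 5→{1, 3, 5}, 6→{2, 4}; now {0, 1, 2, 3, 4, 5}.
Read 'b': 0→{2}, 1→{3, 4}, 2→{1, 4}, 3→{4, 5, 6}, 4→{4}, 5→∅; now {1, 2, 3, 4, 5, 6}.
State 6 is in {1, 2, 3, 4, 5, 6}.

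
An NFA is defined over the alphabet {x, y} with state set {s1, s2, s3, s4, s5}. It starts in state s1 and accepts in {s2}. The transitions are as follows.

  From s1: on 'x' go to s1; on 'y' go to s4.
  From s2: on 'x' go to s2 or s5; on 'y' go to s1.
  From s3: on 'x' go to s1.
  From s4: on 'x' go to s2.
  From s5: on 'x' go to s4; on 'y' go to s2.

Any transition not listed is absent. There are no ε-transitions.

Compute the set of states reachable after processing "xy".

Start in {s1}.
Read 'x': {s1} → {s1}.
Read 'y': {s1} → {s4}.

{s4}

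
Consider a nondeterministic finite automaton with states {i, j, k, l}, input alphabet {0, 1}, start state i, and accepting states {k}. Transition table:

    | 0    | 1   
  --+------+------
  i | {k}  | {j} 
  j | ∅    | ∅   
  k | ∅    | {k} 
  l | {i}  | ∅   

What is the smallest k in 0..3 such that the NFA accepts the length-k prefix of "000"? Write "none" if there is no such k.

1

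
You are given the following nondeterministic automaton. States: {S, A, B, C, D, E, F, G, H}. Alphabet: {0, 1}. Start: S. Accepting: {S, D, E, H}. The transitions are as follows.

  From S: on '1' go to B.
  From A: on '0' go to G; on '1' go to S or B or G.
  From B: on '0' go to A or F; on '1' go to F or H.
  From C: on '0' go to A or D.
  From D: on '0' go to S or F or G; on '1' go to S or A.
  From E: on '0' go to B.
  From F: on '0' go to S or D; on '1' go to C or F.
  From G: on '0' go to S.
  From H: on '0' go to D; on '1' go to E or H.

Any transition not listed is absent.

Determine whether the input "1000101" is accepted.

Yes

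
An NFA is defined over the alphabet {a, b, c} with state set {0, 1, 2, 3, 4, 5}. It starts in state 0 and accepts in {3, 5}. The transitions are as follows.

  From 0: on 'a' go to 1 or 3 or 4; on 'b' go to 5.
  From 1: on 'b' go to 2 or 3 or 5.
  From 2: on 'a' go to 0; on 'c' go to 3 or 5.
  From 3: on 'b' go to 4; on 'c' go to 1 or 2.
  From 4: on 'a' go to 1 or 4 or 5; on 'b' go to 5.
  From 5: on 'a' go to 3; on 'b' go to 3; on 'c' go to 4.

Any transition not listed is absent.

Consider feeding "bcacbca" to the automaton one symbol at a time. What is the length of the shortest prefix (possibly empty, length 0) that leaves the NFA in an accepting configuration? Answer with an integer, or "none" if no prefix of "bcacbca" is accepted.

Start in {0}.
Read 'b': 0→{5}; now {5}.
None of the earlier sets intersect F, but {5} does.

1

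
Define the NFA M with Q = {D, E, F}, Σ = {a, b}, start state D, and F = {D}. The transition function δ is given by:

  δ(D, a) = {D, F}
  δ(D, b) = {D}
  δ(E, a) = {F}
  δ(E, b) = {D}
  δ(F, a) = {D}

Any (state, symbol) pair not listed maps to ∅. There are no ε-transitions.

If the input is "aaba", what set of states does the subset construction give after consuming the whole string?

Start in {D}.
Read 'a': D→{D, F}; now {D, F}.
Read 'a': D→{D, F}, F→{D}; now {D, F}.
Read 'b': D→{D}, F→∅; now {D}.
Read 'a': D→{D, F}; now {D, F}.

{D, F}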